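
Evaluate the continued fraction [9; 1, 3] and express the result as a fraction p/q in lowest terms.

39/4

a_0 = 9: 9/1
a_1 = 1: 10/1
a_2 = 3: 39/4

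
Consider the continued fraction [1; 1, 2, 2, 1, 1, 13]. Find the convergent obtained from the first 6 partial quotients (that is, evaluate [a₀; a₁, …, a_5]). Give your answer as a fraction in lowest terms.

Start with 1.
1 + 1/(1/1) = 1 + 1/1 = 2/1
2 + 1/(2/1) = 2 + 1/2 = 5/2
2 + 1/(5/2) = 2 + 2/5 = 12/5
1 + 1/(12/5) = 1 + 5/12 = 17/12
1 + 1/(17/12) = 1 + 12/17 = 29/17

29/17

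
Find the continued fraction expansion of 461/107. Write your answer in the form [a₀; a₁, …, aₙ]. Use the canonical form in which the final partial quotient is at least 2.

Run the Euclidean algorithm, recording each quotient:
⌊461/107⌋ = 4, remainder 33
⌊107/33⌋ = 3, remainder 8
⌊33/8⌋ = 4, remainder 1
⌊8/1⌋ = 8, remainder 0

[4; 3, 4, 8]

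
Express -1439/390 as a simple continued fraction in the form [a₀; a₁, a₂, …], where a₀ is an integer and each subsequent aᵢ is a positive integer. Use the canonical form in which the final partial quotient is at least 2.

Repeatedly divide and take the remainder:
-1439 ÷ 390 → quotient -4, remainder 121
390 ÷ 121 → quotient 3, remainder 27
121 ÷ 27 → quotient 4, remainder 13
27 ÷ 13 → quotient 2, remainder 1
13 ÷ 1 → quotient 13, remainder 0

[-4; 3, 4, 2, 13]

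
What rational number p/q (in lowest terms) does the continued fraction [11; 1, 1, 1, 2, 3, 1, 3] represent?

a_0 = 11: 11/1
a_1 = 1: 12/1
a_2 = 1: 23/2
a_3 = 1: 35/3
a_4 = 2: 93/8
a_5 = 3: 314/27
a_6 = 1: 407/35
a_7 = 3: 1535/132

1535/132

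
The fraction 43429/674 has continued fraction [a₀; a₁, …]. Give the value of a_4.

Repeatedly divide and take the remainder:
⌊43429/674⌋ = 64, remainder 293
⌊674/293⌋ = 2, remainder 88
⌊293/88⌋ = 3, remainder 29
⌊88/29⌋ = 3, remainder 1
⌊29/1⌋ = 29, remainder 0

29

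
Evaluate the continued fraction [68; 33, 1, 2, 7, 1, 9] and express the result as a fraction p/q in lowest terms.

Start with 9.
1 + 1/(9/1) = 1 + 1/9 = 10/9
7 + 1/(10/9) = 7 + 9/10 = 79/10
2 + 1/(79/10) = 2 + 10/79 = 168/79
1 + 1/(168/79) = 1 + 79/168 = 247/168
33 + 1/(247/168) = 33 + 168/247 = 8319/247
68 + 1/(8319/247) = 68 + 247/8319 = 565939/8319

565939/8319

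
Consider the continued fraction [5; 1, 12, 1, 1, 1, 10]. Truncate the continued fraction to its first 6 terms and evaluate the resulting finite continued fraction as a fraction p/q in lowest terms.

Collapse the nested fraction from the inside out:
Start with 1.
1 + 1/(1/1) = 1 + 1/1 = 2/1
1 + 1/(2/1) = 1 + 1/2 = 3/2
12 + 1/(3/2) = 12 + 2/3 = 38/3
1 + 1/(38/3) = 1 + 3/38 = 41/38
5 + 1/(41/38) = 5 + 38/41 = 243/41

243/41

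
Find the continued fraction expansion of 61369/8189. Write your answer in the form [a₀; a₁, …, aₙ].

[7; 2, 41, 1, 2, 2, 6, 2]

61369 = 7·8189 + 4046, so a_0 = 7
8189 = 2·4046 + 97, so a_1 = 2
4046 = 41·97 + 69, so a_2 = 41
97 = 1·69 + 28, so a_3 = 1
69 = 2·28 + 13, so a_4 = 2
28 = 2·13 + 2, so a_5 = 2
13 = 6·2 + 1, so a_6 = 6
2 = 2·1 + 0, so a_7 = 2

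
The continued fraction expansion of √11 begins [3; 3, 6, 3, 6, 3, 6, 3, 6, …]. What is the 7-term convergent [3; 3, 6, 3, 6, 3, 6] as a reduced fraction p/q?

25077/7561

Start with 6.
3 + 1/(6/1) = 3 + 1/6 = 19/6
6 + 1/(19/6) = 6 + 6/19 = 120/19
3 + 1/(120/19) = 3 + 19/120 = 379/120
6 + 1/(379/120) = 6 + 120/379 = 2394/379
3 + 1/(2394/379) = 3 + 379/2394 = 7561/2394
3 + 1/(7561/2394) = 3 + 2394/7561 = 25077/7561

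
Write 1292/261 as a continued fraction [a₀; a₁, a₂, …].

[4; 1, 19, 13]

⌊1292/261⌋ = 4, remainder 248
⌊261/248⌋ = 1, remainder 13
⌊248/13⌋ = 19, remainder 1
⌊13/1⌋ = 13, remainder 0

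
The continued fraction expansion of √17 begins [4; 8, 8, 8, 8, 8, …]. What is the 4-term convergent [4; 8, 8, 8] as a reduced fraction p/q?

2177/528

a_0 = 4: 4/1
a_1 = 8: 33/8
a_2 = 8: 268/65
a_3 = 8: 2177/528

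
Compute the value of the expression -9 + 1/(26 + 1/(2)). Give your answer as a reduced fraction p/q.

Start with 2.
26 + 1/(2/1) = 26 + 1/2 = 53/2
-9 + 1/(53/2) = -9 + 2/53 = -475/53

-475/53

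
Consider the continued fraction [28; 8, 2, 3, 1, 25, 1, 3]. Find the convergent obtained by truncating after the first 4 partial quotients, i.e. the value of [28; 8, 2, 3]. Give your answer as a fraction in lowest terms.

a_0 = 28: 28/1
a_1 = 8: 225/8
a_2 = 2: 478/17
a_3 = 3: 1659/59

1659/59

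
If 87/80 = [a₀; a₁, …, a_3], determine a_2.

2

Run the Euclidean algorithm, recording each quotient:
⌊87/80⌋ = 1, remainder 7
⌊80/7⌋ = 11, remainder 3
⌊7/3⌋ = 2, remainder 1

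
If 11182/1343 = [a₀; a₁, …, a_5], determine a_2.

11182 = 8·1343 + 438, so a_0 = 8
1343 = 3·438 + 29, so a_1 = 3
438 = 15·29 + 3, so a_2 = 15

15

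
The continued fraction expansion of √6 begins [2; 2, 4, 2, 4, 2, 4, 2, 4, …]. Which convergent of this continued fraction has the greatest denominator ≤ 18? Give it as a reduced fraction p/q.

22/9

a_0 = 2: 2/1  (≤ bound)
a_1 = 2: 5/2  (≤ bound)
a_2 = 4: 22/9  (≤ bound)
a_3 = 2: 49/20  (> 18, stop)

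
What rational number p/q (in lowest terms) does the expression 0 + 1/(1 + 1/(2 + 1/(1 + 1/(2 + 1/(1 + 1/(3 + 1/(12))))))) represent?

Build up convergents one term at a time:
a_0 = 0: 0/1
a_1 = 1: 1/1
a_2 = 2: 2/3
a_3 = 1: 3/4
a_4 = 2: 8/11
a_5 = 1: 11/15
a_6 = 3: 41/56
a_7 = 12: 503/687

503/687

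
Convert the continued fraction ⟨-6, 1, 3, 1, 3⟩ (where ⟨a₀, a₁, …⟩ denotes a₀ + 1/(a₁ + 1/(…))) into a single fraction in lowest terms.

Starting at the tail and folding back:
Start with 3.
1 + 1/(3/1) = 1 + 1/3 = 4/3
3 + 1/(4/3) = 3 + 3/4 = 15/4
1 + 1/(15/4) = 1 + 4/15 = 19/15
-6 + 1/(19/15) = -6 + 15/19 = -99/19

-99/19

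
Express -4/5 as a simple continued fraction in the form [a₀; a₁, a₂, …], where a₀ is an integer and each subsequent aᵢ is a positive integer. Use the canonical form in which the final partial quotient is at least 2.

-4 = -1·5 + 1, so a_0 = -1
5 = 5·1 + 0, so a_1 = 5

[-1; 5]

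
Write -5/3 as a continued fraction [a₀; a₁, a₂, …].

[-2; 3]

Run the Euclidean algorithm, recording each quotient:
⌊-5/3⌋ = -2, remainder 1
⌊3/1⌋ = 3, remainder 0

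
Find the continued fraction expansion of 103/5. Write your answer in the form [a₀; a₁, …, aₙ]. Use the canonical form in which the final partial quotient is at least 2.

Apply division with remainder until the remainder is 0:
⌊103/5⌋ = 20, remainder 3
⌊5/3⌋ = 1, remainder 2
⌊3/2⌋ = 1, remainder 1
⌊2/1⌋ = 2, remainder 0

[20; 1, 1, 2]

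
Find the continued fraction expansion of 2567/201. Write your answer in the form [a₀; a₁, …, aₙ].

[12; 1, 3, 2, 1, 2, 2, 2]

2567 ÷ 201 → quotient 12, remainder 155
201 ÷ 155 → quotient 1, remainder 46
155 ÷ 46 → quotient 3, remainder 17
46 ÷ 17 → quotient 2, remainder 12
17 ÷ 12 → quotient 1, remainder 5
12 ÷ 5 → quotient 2, remainder 2
5 ÷ 2 → quotient 2, remainder 1
2 ÷ 1 → quotient 2, remainder 0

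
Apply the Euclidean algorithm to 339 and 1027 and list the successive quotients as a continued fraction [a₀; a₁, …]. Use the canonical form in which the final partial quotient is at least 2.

[0; 3, 33, 1, 9]

⌊339/1027⌋ = 0, remainder 339
⌊1027/339⌋ = 3, remainder 10
⌊339/10⌋ = 33, remainder 9
⌊10/9⌋ = 1, remainder 1
⌊9/1⌋ = 9, remainder 0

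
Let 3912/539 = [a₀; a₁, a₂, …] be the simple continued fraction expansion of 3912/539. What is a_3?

3912 ÷ 539 → quotient 7, remainder 139
539 ÷ 139 → quotient 3, remainder 122
139 ÷ 122 → quotient 1, remainder 17
122 ÷ 17 → quotient 7, remainder 3

7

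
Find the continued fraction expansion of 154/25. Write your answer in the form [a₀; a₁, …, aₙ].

154 = 6·25 + 4, so a_0 = 6
25 = 6·4 + 1, so a_1 = 6
4 = 4·1 + 0, so a_2 = 4

[6; 6, 4]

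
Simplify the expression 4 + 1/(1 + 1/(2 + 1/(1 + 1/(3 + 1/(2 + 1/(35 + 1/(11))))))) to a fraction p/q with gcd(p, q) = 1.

Work from the innermost term outward:
Start with 11.
35 + 1/(11/1) = 35 + 1/11 = 386/11
2 + 1/(386/11) = 2 + 11/386 = 783/386
3 + 1/(783/386) = 3 + 386/783 = 2735/783
1 + 1/(2735/783) = 1 + 783/2735 = 3518/2735
2 + 1/(3518/2735) = 2 + 2735/3518 = 9771/3518
1 + 1/(9771/3518) = 1 + 3518/9771 = 13289/9771
4 + 1/(13289/9771) = 4 + 9771/13289 = 62927/13289

62927/13289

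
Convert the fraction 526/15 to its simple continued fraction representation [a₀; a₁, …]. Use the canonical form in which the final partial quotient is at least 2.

[35; 15]

⌊526/15⌋ = 35, remainder 1
⌊15/1⌋ = 15, remainder 0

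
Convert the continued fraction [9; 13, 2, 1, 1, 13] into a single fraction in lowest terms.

Collapse the nested fraction from the inside out:
Start with 13.
1 + 1/(13/1) = 1 + 1/13 = 14/13
1 + 1/(14/13) = 1 + 13/14 = 27/14
2 + 1/(27/14) = 2 + 14/27 = 68/27
13 + 1/(68/27) = 13 + 27/68 = 911/68
9 + 1/(911/68) = 9 + 68/911 = 8267/911

8267/911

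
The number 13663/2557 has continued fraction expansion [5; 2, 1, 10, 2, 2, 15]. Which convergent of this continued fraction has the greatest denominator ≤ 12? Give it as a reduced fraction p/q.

16/3

a_0 = 5: 5/1  (≤ bound)
a_1 = 2: 11/2  (≤ bound)
a_2 = 1: 16/3  (≤ bound)
a_3 = 10: 171/32  (> 12, stop)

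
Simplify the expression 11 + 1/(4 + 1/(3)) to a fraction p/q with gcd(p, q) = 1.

146/13

Build up convergents one term at a time:
a_0 = 11: 11/1
a_1 = 4: 45/4
a_2 = 3: 146/13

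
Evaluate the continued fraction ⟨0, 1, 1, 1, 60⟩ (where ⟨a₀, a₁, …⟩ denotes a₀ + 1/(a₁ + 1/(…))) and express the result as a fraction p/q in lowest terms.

Work from the innermost term outward:
Start with 60.
1 + 1/(60/1) = 1 + 1/60 = 61/60
1 + 1/(61/60) = 1 + 60/61 = 121/61
1 + 1/(121/61) = 1 + 61/121 = 182/121
0 + 1/(182/121) = 0 + 121/182 = 121/182

121/182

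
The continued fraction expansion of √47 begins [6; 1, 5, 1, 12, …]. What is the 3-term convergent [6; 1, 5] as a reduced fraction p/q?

41/6

Start with 5.
1 + 1/(5/1) = 1 + 1/5 = 6/5
6 + 1/(6/5) = 6 + 5/6 = 41/6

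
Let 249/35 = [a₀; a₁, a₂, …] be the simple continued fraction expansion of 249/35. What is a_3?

249 ÷ 35 → quotient 7, remainder 4
35 ÷ 4 → quotient 8, remainder 3
4 ÷ 3 → quotient 1, remainder 1
3 ÷ 1 → quotient 3, remainder 0

3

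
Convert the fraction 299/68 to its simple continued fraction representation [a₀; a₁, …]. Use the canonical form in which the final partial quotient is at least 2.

Repeatedly divide and take the remainder:
⌊299/68⌋ = 4, remainder 27
⌊68/27⌋ = 2, remainder 14
⌊27/14⌋ = 1, remainder 13
⌊14/13⌋ = 1, remainder 1
⌊13/1⌋ = 13, remainder 0

[4; 2, 1, 1, 13]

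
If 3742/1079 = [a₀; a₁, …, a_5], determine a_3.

Run the Euclidean algorithm, recording each quotient:
3742 = 3·1079 + 505, so a_0 = 3
1079 = 2·505 + 69, so a_1 = 2
505 = 7·69 + 22, so a_2 = 7
69 = 3·22 + 3, so a_3 = 3

3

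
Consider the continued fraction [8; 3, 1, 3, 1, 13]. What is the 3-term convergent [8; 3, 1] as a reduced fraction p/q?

Compute successive convergents:
a_0 = 8: 8/1
a_1 = 3: 25/3
a_2 = 1: 33/4

33/4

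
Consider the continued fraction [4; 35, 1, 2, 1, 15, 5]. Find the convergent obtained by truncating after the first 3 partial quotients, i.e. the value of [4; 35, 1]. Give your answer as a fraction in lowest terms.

145/36

Starting at the tail and folding back:
Start with 1.
35 + 1/(1/1) = 35 + 1/1 = 36/1
4 + 1/(36/1) = 4 + 1/36 = 145/36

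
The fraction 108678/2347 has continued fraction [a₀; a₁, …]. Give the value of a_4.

108678 = 46·2347 + 716, so a_0 = 46
2347 = 3·716 + 199, so a_1 = 3
716 = 3·199 + 119, so a_2 = 3
199 = 1·119 + 80, so a_3 = 1
119 = 1·80 + 39, so a_4 = 1

1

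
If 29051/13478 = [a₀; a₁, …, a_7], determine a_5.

Run the Euclidean algorithm, recording each quotient:
⌊29051/13478⌋ = 2, remainder 2095
⌊13478/2095⌋ = 6, remainder 908
⌊2095/908⌋ = 2, remainder 279
⌊908/279⌋ = 3, remainder 71
⌊279/71⌋ = 3, remainder 66
⌊71/66⌋ = 1, remainder 5

1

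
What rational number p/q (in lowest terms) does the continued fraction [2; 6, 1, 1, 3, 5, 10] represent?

5329/2476

Start with 10.
5 + 1/(10/1) = 5 + 1/10 = 51/10
3 + 1/(51/10) = 3 + 10/51 = 163/51
1 + 1/(163/51) = 1 + 51/163 = 214/163
1 + 1/(214/163) = 1 + 163/214 = 377/214
6 + 1/(377/214) = 6 + 214/377 = 2476/377
2 + 1/(2476/377) = 2 + 377/2476 = 5329/2476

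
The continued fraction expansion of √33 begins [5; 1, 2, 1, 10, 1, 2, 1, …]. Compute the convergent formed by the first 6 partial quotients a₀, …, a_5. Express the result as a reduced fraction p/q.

270/47

Start with 1.
10 + 1/(1/1) = 10 + 1/1 = 11/1
1 + 1/(11/1) = 1 + 1/11 = 12/11
2 + 1/(12/11) = 2 + 11/12 = 35/12
1 + 1/(35/12) = 1 + 12/35 = 47/35
5 + 1/(47/35) = 5 + 35/47 = 270/47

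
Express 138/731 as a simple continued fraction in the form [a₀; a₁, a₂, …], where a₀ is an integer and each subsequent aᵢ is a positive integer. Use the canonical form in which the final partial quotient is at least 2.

[0; 5, 3, 2, 1, 2, 1, 3]

Run the Euclidean algorithm, recording each quotient:
138 ÷ 731 → quotient 0, remainder 138
731 ÷ 138 → quotient 5, remainder 41
138 ÷ 41 → quotient 3, remainder 15
41 ÷ 15 → quotient 2, remainder 11
15 ÷ 11 → quotient 1, remainder 4
11 ÷ 4 → quotient 2, remainder 3
4 ÷ 3 → quotient 1, remainder 1
3 ÷ 1 → quotient 3, remainder 0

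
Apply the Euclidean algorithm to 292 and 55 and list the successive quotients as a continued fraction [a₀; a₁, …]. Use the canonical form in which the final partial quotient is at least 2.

292 = 5·55 + 17, so a_0 = 5
55 = 3·17 + 4, so a_1 = 3
17 = 4·4 + 1, so a_2 = 4
4 = 4·1 + 0, so a_3 = 4

[5; 3, 4, 4]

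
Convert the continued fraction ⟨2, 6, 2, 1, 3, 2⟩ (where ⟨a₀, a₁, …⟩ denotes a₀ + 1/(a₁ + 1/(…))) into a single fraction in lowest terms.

343/159

Work from the innermost term outward:
Start with 2.
3 + 1/(2/1) = 3 + 1/2 = 7/2
1 + 1/(7/2) = 1 + 2/7 = 9/7
2 + 1/(9/7) = 2 + 7/9 = 25/9
6 + 1/(25/9) = 6 + 9/25 = 159/25
2 + 1/(159/25) = 2 + 25/159 = 343/159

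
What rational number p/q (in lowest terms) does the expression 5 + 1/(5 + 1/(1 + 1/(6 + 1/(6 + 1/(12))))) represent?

15848/3065

Collapse the nested fraction from the inside out:
Start with 12.
6 + 1/(12/1) = 6 + 1/12 = 73/12
6 + 1/(73/12) = 6 + 12/73 = 450/73
1 + 1/(450/73) = 1 + 73/450 = 523/450
5 + 1/(523/450) = 5 + 450/523 = 3065/523
5 + 1/(3065/523) = 5 + 523/3065 = 15848/3065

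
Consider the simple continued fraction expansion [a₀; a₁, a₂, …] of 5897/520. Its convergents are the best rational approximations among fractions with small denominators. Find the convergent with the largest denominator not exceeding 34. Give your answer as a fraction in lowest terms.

List convergents until the denominator exceeds the bound:
a_0 = 11: 11/1  (≤ bound)
a_1 = 2: 23/2  (≤ bound)
a_2 = 1: 34/3  (≤ bound)
a_3 = 15: 533/47  (> 34, stop)

34/3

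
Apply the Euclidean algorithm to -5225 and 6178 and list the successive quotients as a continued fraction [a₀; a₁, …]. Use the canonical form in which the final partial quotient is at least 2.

[-1; 6, 2, 13, 1, 15, 2]

-5225 = -1·6178 + 953, so a_0 = -1
6178 = 6·953 + 460, so a_1 = 6
953 = 2·460 + 33, so a_2 = 2
460 = 13·33 + 31, so a_3 = 13
33 = 1·31 + 2, so a_4 = 1
31 = 15·2 + 1, so a_5 = 15
2 = 2·1 + 0, so a_6 = 2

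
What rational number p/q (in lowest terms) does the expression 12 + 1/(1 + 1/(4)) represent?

64/5

Work from the innermost term outward:
Start with 4.
1 + 1/(4/1) = 1 + 1/4 = 5/4
12 + 1/(5/4) = 12 + 4/5 = 64/5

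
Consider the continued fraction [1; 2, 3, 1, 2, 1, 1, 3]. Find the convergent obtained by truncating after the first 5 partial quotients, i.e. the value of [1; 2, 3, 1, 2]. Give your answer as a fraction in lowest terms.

Build up convergents one term at a time:
a_0 = 1: 1/1
a_1 = 2: 3/2
a_2 = 3: 10/7
a_3 = 1: 13/9
a_4 = 2: 36/25

36/25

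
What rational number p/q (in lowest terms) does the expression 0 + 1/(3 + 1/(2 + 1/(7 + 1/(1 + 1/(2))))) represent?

49/170

a_0 = 0: 0/1
a_1 = 3: 1/3
a_2 = 2: 2/7
a_3 = 7: 15/52
a_4 = 1: 17/59
a_5 = 2: 49/170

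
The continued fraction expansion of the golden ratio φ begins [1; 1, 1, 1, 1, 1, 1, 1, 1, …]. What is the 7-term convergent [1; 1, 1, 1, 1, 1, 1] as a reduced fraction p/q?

Start with 1.
1 + 1/(1/1) = 1 + 1/1 = 2/1
1 + 1/(2/1) = 1 + 1/2 = 3/2
1 + 1/(3/2) = 1 + 2/3 = 5/3
1 + 1/(5/3) = 1 + 3/5 = 8/5
1 + 1/(8/5) = 1 + 5/8 = 13/8
1 + 1/(13/8) = 1 + 8/13 = 21/13

21/13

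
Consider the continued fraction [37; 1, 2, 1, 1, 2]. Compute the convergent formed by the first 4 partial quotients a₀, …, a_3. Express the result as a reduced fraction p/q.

a_0 = 37: 37/1
a_1 = 1: 38/1
a_2 = 2: 113/3
a_3 = 1: 151/4

151/4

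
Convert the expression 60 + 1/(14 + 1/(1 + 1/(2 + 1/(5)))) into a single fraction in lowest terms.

14116/235

Start with 5.
2 + 1/(5/1) = 2 + 1/5 = 11/5
1 + 1/(11/5) = 1 + 5/11 = 16/11
14 + 1/(16/11) = 14 + 11/16 = 235/16
60 + 1/(235/16) = 60 + 16/235 = 14116/235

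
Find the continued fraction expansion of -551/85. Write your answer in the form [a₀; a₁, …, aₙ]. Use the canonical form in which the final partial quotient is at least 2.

[-7; 1, 1, 13, 1, 2]

Run the Euclidean algorithm, recording each quotient:
⌊-551/85⌋ = -7, remainder 44
⌊85/44⌋ = 1, remainder 41
⌊44/41⌋ = 1, remainder 3
⌊41/3⌋ = 13, remainder 2
⌊3/2⌋ = 1, remainder 1
⌊2/1⌋ = 2, remainder 0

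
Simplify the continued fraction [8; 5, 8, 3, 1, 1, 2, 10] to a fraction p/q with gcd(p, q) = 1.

64964/7927

Start with 10.
2 + 1/(10/1) = 2 + 1/10 = 21/10
1 + 1/(21/10) = 1 + 10/21 = 31/21
1 + 1/(31/21) = 1 + 21/31 = 52/31
3 + 1/(52/31) = 3 + 31/52 = 187/52
8 + 1/(187/52) = 8 + 52/187 = 1548/187
5 + 1/(1548/187) = 5 + 187/1548 = 7927/1548
8 + 1/(7927/1548) = 8 + 1548/7927 = 64964/7927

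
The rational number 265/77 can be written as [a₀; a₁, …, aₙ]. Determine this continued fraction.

Run the Euclidean algorithm, recording each quotient:
⌊265/77⌋ = 3, remainder 34
⌊77/34⌋ = 2, remainder 9
⌊34/9⌋ = 3, remainder 7
⌊9/7⌋ = 1, remainder 2
⌊7/2⌋ = 3, remainder 1
⌊2/1⌋ = 2, remainder 0

[3; 2, 3, 1, 3, 2]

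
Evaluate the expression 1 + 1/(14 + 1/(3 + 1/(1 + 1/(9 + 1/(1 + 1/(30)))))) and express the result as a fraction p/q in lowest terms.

Start with 30.
1 + 1/(30/1) = 1 + 1/30 = 31/30
9 + 1/(31/30) = 9 + 30/31 = 309/31
1 + 1/(309/31) = 1 + 31/309 = 340/309
3 + 1/(340/309) = 3 + 309/340 = 1329/340
14 + 1/(1329/340) = 14 + 340/1329 = 18946/1329
1 + 1/(18946/1329) = 1 + 1329/18946 = 20275/18946

20275/18946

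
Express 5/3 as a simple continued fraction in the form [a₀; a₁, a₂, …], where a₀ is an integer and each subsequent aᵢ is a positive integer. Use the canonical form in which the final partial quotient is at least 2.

[1; 1, 2]

Run the Euclidean algorithm, recording each quotient:
5 ÷ 3 → quotient 1, remainder 2
3 ÷ 2 → quotient 1, remainder 1
2 ÷ 1 → quotient 2, remainder 0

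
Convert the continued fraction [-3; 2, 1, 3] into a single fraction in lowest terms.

Start with 3.
1 + 1/(3/1) = 1 + 1/3 = 4/3
2 + 1/(4/3) = 2 + 3/4 = 11/4
-3 + 1/(11/4) = -3 + 4/11 = -29/11

-29/11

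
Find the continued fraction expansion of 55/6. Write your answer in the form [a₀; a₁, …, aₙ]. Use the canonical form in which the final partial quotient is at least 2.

⌊55/6⌋ = 9, remainder 1
⌊6/1⌋ = 6, remainder 0

[9; 6]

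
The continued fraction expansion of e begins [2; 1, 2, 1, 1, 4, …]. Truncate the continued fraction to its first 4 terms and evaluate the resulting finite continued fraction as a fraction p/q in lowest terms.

Start with 1.
2 + 1/(1/1) = 2 + 1/1 = 3/1
1 + 1/(3/1) = 1 + 1/3 = 4/3
2 + 1/(4/3) = 2 + 3/4 = 11/4

11/4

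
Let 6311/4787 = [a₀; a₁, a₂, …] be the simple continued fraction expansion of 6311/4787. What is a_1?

3

Apply division with remainder until the remainder is 0:
6311 ÷ 4787 → quotient 1, remainder 1524
4787 ÷ 1524 → quotient 3, remainder 215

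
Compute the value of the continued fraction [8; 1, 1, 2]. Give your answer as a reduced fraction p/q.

Start with 2.
1 + 1/(2/1) = 1 + 1/2 = 3/2
1 + 1/(3/2) = 1 + 2/3 = 5/3
8 + 1/(5/3) = 8 + 3/5 = 43/5

43/5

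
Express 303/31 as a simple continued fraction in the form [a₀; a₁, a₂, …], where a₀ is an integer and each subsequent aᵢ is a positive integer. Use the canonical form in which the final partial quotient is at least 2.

⌊303/31⌋ = 9, remainder 24
⌊31/24⌋ = 1, remainder 7
⌊24/7⌋ = 3, remainder 3
⌊7/3⌋ = 2, remainder 1
⌊3/1⌋ = 3, remainder 0

[9; 1, 3, 2, 3]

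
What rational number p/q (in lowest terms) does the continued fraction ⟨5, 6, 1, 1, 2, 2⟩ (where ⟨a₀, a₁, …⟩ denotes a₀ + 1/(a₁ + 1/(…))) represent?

407/79

Work from the innermost term outward:
Start with 2.
2 + 1/(2/1) = 2 + 1/2 = 5/2
1 + 1/(5/2) = 1 + 2/5 = 7/5
1 + 1/(7/5) = 1 + 5/7 = 12/7
6 + 1/(12/7) = 6 + 7/12 = 79/12
5 + 1/(79/12) = 5 + 12/79 = 407/79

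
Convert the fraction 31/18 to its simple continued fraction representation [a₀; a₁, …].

[1; 1, 2, 1, 1, 2]

Repeatedly divide and take the remainder:
⌊31/18⌋ = 1, remainder 13
⌊18/13⌋ = 1, remainder 5
⌊13/5⌋ = 2, remainder 3
⌊5/3⌋ = 1, remainder 2
⌊3/2⌋ = 1, remainder 1
⌊2/1⌋ = 2, remainder 0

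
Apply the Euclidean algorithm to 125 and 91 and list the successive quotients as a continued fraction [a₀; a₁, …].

Run the Euclidean algorithm, recording each quotient:
125 ÷ 91 → quotient 1, remainder 34
91 ÷ 34 → quotient 2, remainder 23
34 ÷ 23 → quotient 1, remainder 11
23 ÷ 11 → quotient 2, remainder 1
11 ÷ 1 → quotient 11, remainder 0

[1; 2, 1, 2, 11]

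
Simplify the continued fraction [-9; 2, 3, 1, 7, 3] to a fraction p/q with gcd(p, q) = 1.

Build up convergents one term at a time:
a_0 = -9: -9/1
a_1 = 2: -17/2
a_2 = 3: -60/7
a_3 = 1: -77/9
a_4 = 7: -599/70
a_5 = 3: -1874/219

-1874/219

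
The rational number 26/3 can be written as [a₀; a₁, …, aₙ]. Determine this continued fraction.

[8; 1, 2]

26 ÷ 3 → quotient 8, remainder 2
3 ÷ 2 → quotient 1, remainder 1
2 ÷ 1 → quotient 2, remainder 0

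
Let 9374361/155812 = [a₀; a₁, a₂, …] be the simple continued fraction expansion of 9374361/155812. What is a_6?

9374361 ÷ 155812 → quotient 60, remainder 25641
155812 ÷ 25641 → quotient 6, remainder 1966
25641 ÷ 1966 → quotient 13, remainder 83
1966 ÷ 83 → quotient 23, remainder 57
83 ÷ 57 → quotient 1, remainder 26
57 ÷ 26 → quotient 2, remainder 5
26 ÷ 5 → quotient 5, remainder 1

5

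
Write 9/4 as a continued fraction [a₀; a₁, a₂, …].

[2; 4]

⌊9/4⌋ = 2, remainder 1
⌊4/1⌋ = 4, remainder 0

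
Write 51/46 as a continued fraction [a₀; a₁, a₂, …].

[1; 9, 5]

⌊51/46⌋ = 1, remainder 5
⌊46/5⌋ = 9, remainder 1
⌊5/1⌋ = 5, remainder 0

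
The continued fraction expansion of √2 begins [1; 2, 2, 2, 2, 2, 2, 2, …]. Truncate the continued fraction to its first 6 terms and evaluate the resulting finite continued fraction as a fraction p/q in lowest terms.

99/70

Start with 2.
2 + 1/(2/1) = 2 + 1/2 = 5/2
2 + 1/(5/2) = 2 + 2/5 = 12/5
2 + 1/(12/5) = 2 + 5/12 = 29/12
2 + 1/(29/12) = 2 + 12/29 = 70/29
1 + 1/(70/29) = 1 + 29/70 = 99/70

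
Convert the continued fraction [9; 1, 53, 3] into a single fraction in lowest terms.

Starting at the tail and folding back:
Start with 3.
53 + 1/(3/1) = 53 + 1/3 = 160/3
1 + 1/(160/3) = 1 + 3/160 = 163/160
9 + 1/(163/160) = 9 + 160/163 = 1627/163

1627/163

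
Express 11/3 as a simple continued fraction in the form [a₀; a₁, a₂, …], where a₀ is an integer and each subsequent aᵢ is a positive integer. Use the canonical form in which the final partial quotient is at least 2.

11 ÷ 3 → quotient 3, remainder 2
3 ÷ 2 → quotient 1, remainder 1
2 ÷ 1 → quotient 2, remainder 0

[3; 1, 2]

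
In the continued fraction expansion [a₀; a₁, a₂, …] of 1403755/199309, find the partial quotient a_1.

Repeatedly divide and take the remainder:
1403755 ÷ 199309 → quotient 7, remainder 8592
199309 ÷ 8592 → quotient 23, remainder 1693

23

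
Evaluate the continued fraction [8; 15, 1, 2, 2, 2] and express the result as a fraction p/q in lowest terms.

Start with 2.
2 + 1/(2/1) = 2 + 1/2 = 5/2
2 + 1/(5/2) = 2 + 2/5 = 12/5
1 + 1/(12/5) = 1 + 5/12 = 17/12
15 + 1/(17/12) = 15 + 12/17 = 267/17
8 + 1/(267/17) = 8 + 17/267 = 2153/267

2153/267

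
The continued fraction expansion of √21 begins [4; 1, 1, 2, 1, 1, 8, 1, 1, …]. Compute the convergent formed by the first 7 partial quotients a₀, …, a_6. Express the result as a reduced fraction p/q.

a_0 = 4: 4/1
a_1 = 1: 5/1
a_2 = 1: 9/2
a_3 = 2: 23/5
a_4 = 1: 32/7
a_5 = 1: 55/12
a_6 = 8: 472/103

472/103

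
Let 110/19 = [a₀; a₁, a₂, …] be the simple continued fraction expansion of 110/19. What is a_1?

110 = 5·19 + 15, so a_0 = 5
19 = 1·15 + 4, so a_1 = 1

1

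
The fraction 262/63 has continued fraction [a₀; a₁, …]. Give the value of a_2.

3

262 = 4·63 + 10, so a_0 = 4
63 = 6·10 + 3, so a_1 = 6
10 = 3·3 + 1, so a_2 = 3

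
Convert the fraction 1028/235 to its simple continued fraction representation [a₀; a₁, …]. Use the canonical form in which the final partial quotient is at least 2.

[4; 2, 1, 2, 29]

Repeatedly divide and take the remainder:
⌊1028/235⌋ = 4, remainder 88
⌊235/88⌋ = 2, remainder 59
⌊88/59⌋ = 1, remainder 29
⌊59/29⌋ = 2, remainder 1
⌊29/1⌋ = 29, remainder 0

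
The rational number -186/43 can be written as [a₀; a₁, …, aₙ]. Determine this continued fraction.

Apply division with remainder until the remainder is 0:
-186 ÷ 43 → quotient -5, remainder 29
43 ÷ 29 → quotient 1, remainder 14
29 ÷ 14 → quotient 2, remainder 1
14 ÷ 1 → quotient 14, remainder 0

[-5; 1, 2, 14]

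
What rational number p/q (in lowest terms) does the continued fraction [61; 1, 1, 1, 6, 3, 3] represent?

a_0 = 61: 61/1
a_1 = 1: 62/1
a_2 = 1: 123/2
a_3 = 1: 185/3
a_4 = 6: 1233/20
a_5 = 3: 3884/63
a_6 = 3: 12885/209

12885/209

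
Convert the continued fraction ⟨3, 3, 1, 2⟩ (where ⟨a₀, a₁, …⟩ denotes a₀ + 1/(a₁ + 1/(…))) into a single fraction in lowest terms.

Compute successive convergents:
a_0 = 3: 3/1
a_1 = 3: 10/3
a_2 = 1: 13/4
a_3 = 2: 36/11

36/11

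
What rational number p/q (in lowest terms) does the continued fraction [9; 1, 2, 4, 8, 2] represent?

2200/227

a_0 = 9: 9/1
a_1 = 1: 10/1
a_2 = 2: 29/3
a_3 = 4: 126/13
a_4 = 8: 1037/107
a_5 = 2: 2200/227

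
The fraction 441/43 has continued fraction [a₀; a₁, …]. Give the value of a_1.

Repeatedly divide and take the remainder:
⌊441/43⌋ = 10, remainder 11
⌊43/11⌋ = 3, remainder 10

3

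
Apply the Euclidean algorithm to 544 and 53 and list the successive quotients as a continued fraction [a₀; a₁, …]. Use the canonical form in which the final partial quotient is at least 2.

[10; 3, 1, 3, 1, 2]

Apply division with remainder until the remainder is 0:
544 = 10·53 + 14, so a_0 = 10
53 = 3·14 + 11, so a_1 = 3
14 = 1·11 + 3, so a_2 = 1
11 = 3·3 + 2, so a_3 = 3
3 = 1·2 + 1, so a_4 = 1
2 = 2·1 + 0, so a_5 = 2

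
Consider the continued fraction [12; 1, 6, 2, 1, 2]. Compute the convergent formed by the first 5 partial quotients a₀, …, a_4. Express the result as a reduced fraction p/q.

283/22

Compute successive convergents:
a_0 = 12: 12/1
a_1 = 1: 13/1
a_2 = 6: 90/7
a_3 = 2: 193/15
a_4 = 1: 283/22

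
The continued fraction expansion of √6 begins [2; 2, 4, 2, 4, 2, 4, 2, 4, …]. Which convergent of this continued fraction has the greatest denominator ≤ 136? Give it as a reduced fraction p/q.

a_0 = 2: 2/1  (≤ bound)
a_1 = 2: 5/2  (≤ bound)
a_2 = 4: 22/9  (≤ bound)
a_3 = 2: 49/20  (≤ bound)
a_4 = 4: 218/89  (≤ bound)
a_5 = 2: 485/198  (> 136, stop)

218/89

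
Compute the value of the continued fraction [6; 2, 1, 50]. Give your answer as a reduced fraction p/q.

Use the convergent recurrence hₖ = aₖ·hₖ₋₁ + hₖ₋₂ (and likewise for the denominators kₖ):
a_0 = 6: 6/1
a_1 = 2: 13/2
a_2 = 1: 19/3
a_3 = 50: 963/152

963/152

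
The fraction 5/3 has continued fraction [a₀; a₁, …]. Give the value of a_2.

2

Run the Euclidean algorithm, recording each quotient:
5 ÷ 3 → quotient 1, remainder 2
3 ÷ 2 → quotient 1, remainder 1
2 ÷ 1 → quotient 2, remainder 0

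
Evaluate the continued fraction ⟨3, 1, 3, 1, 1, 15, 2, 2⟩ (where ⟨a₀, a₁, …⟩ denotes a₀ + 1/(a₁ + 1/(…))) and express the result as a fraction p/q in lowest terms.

Compute successive convergents:
a_0 = 3: 3/1
a_1 = 1: 4/1
a_2 = 3: 15/4
a_3 = 1: 19/5
a_4 = 1: 34/9
a_5 = 15: 529/140
a_6 = 2: 1092/289
a_7 = 2: 2713/718

2713/718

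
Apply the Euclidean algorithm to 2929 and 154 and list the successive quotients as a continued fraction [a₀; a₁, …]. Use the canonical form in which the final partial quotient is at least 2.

[19; 51, 3]

2929 ÷ 154 → quotient 19, remainder 3
154 ÷ 3 → quotient 51, remainder 1
3 ÷ 1 → quotient 3, remainder 0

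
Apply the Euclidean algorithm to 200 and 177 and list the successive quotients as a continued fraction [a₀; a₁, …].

[1; 7, 1, 2, 3, 2]

Apply division with remainder until the remainder is 0:
⌊200/177⌋ = 1, remainder 23
⌊177/23⌋ = 7, remainder 16
⌊23/16⌋ = 1, remainder 7
⌊16/7⌋ = 2, remainder 2
⌊7/2⌋ = 3, remainder 1
⌊2/1⌋ = 2, remainder 0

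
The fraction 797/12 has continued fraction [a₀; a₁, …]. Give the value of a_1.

2

⌊797/12⌋ = 66, remainder 5
⌊12/5⌋ = 2, remainder 2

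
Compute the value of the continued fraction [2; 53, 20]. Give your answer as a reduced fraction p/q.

2142/1061

a_0 = 2: 2/1
a_1 = 53: 107/53
a_2 = 20: 2142/1061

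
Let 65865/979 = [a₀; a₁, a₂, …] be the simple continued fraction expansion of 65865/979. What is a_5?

⌊65865/979⌋ = 67, remainder 272
⌊979/272⌋ = 3, remainder 163
⌊272/163⌋ = 1, remainder 109
⌊163/109⌋ = 1, remainder 54
⌊109/54⌋ = 2, remainder 1
⌊54/1⌋ = 54, remainder 0

54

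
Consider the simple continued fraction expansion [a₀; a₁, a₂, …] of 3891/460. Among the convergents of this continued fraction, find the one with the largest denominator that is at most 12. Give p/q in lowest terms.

93/11

a_0 = 8: 8/1  (≤ bound)
a_1 = 2: 17/2  (≤ bound)
a_2 = 5: 93/11  (≤ bound)
a_3 = 1: 110/13  (> 12, stop)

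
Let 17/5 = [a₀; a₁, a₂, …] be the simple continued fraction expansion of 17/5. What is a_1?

2

17 = 3·5 + 2, so a_0 = 3
5 = 2·2 + 1, so a_1 = 2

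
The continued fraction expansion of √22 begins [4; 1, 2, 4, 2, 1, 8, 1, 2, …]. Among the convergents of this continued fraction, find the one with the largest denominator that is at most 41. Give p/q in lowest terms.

List convergents until the denominator exceeds the bound:
a_0 = 4: 4/1  (≤ bound)
a_1 = 1: 5/1  (≤ bound)
a_2 = 2: 14/3  (≤ bound)
a_3 = 4: 61/13  (≤ bound)
a_4 = 2: 136/29  (≤ bound)
a_5 = 1: 197/42  (> 41, stop)

136/29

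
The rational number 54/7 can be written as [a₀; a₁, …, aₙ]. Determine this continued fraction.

Apply division with remainder until the remainder is 0:
54 ÷ 7 → quotient 7, remainder 5
7 ÷ 5 → quotient 1, remainder 2
5 ÷ 2 → quotient 2, remainder 1
2 ÷ 1 → quotient 2, remainder 0

[7; 1, 2, 2]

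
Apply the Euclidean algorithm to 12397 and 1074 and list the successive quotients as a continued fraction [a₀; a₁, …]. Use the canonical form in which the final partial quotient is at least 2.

Repeatedly divide and take the remainder:
⌊12397/1074⌋ = 11, remainder 583
⌊1074/583⌋ = 1, remainder 491
⌊583/491⌋ = 1, remainder 92
⌊491/92⌋ = 5, remainder 31
⌊92/31⌋ = 2, remainder 30
⌊31/30⌋ = 1, remainder 1
⌊30/1⌋ = 30, remainder 0

[11; 1, 1, 5, 2, 1, 30]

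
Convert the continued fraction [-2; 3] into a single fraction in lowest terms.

Use the convergent recurrence hₖ = aₖ·hₖ₋₁ + hₖ₋₂ (and likewise for the denominators kₖ):
a_0 = -2: -2/1
a_1 = 3: -5/3

-5/3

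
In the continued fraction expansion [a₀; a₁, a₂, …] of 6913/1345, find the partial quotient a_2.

⌊6913/1345⌋ = 5, remainder 188
⌊1345/188⌋ = 7, remainder 29
⌊188/29⌋ = 6, remainder 14

6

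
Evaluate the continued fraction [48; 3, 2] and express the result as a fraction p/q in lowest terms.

Start with 2.
3 + 1/(2/1) = 3 + 1/2 = 7/2
48 + 1/(7/2) = 48 + 2/7 = 338/7

338/7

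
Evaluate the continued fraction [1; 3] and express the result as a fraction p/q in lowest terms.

4/3

a_0 = 1: 1/1
a_1 = 3: 4/3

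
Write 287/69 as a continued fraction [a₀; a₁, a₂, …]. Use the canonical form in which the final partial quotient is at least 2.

Apply division with remainder until the remainder is 0:
287 ÷ 69 → quotient 4, remainder 11
69 ÷ 11 → quotient 6, remainder 3
11 ÷ 3 → quotient 3, remainder 2
3 ÷ 2 → quotient 1, remainder 1
2 ÷ 1 → quotient 2, remainder 0

[4; 6, 3, 1, 2]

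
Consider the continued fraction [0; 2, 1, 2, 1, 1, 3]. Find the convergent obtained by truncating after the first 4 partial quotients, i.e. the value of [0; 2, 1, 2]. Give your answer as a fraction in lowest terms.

a_0 = 0: 0/1
a_1 = 2: 1/2
a_2 = 1: 1/3
a_3 = 2: 3/8

3/8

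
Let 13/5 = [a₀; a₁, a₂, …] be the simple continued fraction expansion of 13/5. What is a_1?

1

13 ÷ 5 → quotient 2, remainder 3
5 ÷ 3 → quotient 1, remainder 2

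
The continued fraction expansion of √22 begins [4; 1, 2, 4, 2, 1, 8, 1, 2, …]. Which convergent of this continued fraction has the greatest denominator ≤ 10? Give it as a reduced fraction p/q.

14/3

a_0 = 4: 4/1  (≤ bound)
a_1 = 1: 5/1  (≤ bound)
a_2 = 2: 14/3  (≤ bound)
a_3 = 4: 61/13  (> 10, stop)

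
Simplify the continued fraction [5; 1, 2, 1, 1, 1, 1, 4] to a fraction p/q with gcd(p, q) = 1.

Start with 4.
1 + 1/(4/1) = 1 + 1/4 = 5/4
1 + 1/(5/4) = 1 + 4/5 = 9/5
1 + 1/(9/5) = 1 + 5/9 = 14/9
1 + 1/(14/9) = 1 + 9/14 = 23/14
2 + 1/(23/14) = 2 + 14/23 = 60/23
1 + 1/(60/23) = 1 + 23/60 = 83/60
5 + 1/(83/60) = 5 + 60/83 = 475/83

475/83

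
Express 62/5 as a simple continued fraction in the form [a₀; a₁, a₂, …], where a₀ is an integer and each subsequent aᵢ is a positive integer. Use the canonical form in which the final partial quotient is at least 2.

62 ÷ 5 → quotient 12, remainder 2
5 ÷ 2 → quotient 2, remainder 1
2 ÷ 1 → quotient 2, remainder 0

[12; 2, 2]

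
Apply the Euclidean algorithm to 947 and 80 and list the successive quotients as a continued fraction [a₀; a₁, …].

947 = 11·80 + 67, so a_0 = 11
80 = 1·67 + 13, so a_1 = 1
67 = 5·13 + 2, so a_2 = 5
13 = 6·2 + 1, so a_3 = 6
2 = 2·1 + 0, so a_4 = 2

[11; 1, 5, 6, 2]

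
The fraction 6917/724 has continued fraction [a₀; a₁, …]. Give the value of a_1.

1

Run the Euclidean algorithm, recording each quotient:
⌊6917/724⌋ = 9, remainder 401
⌊724/401⌋ = 1, remainder 323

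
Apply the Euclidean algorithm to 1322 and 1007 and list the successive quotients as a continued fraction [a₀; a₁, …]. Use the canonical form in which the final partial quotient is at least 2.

[1; 3, 5, 12, 2, 2]

1322 ÷ 1007 → quotient 1, remainder 315
1007 ÷ 315 → quotient 3, remainder 62
315 ÷ 62 → quotient 5, remainder 5
62 ÷ 5 → quotient 12, remainder 2
5 ÷ 2 → quotient 2, remainder 1
2 ÷ 1 → quotient 2, remainder 0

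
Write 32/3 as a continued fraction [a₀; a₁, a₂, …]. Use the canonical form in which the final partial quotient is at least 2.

Apply division with remainder until the remainder is 0:
32 ÷ 3 → quotient 10, remainder 2
3 ÷ 2 → quotient 1, remainder 1
2 ÷ 1 → quotient 2, remainder 0

[10; 1, 2]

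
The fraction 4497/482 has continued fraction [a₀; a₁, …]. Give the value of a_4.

4

4497 = 9·482 + 159, so a_0 = 9
482 = 3·159 + 5, so a_1 = 3
159 = 31·5 + 4, so a_2 = 31
5 = 1·4 + 1, so a_3 = 1
4 = 4·1 + 0, so a_4 = 4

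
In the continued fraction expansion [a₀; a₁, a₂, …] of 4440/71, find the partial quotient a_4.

4440 ÷ 71 → quotient 62, remainder 38
71 ÷ 38 → quotient 1, remainder 33
38 ÷ 33 → quotient 1, remainder 5
33 ÷ 5 → quotient 6, remainder 3
5 ÷ 3 → quotient 1, remainder 2

1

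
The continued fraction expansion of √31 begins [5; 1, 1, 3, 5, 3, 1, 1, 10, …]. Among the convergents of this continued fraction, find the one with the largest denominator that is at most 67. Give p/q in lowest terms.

206/37

a_0 = 5: 5/1  (≤ bound)
a_1 = 1: 6/1  (≤ bound)
a_2 = 1: 11/2  (≤ bound)
a_3 = 3: 39/7  (≤ bound)
a_4 = 5: 206/37  (≤ bound)
a_5 = 3: 657/118  (> 67, stop)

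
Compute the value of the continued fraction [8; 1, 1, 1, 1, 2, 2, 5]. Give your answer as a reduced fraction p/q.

1447/168

Start with 5.
2 + 1/(5/1) = 2 + 1/5 = 11/5
2 + 1/(11/5) = 2 + 5/11 = 27/11
1 + 1/(27/11) = 1 + 11/27 = 38/27
1 + 1/(38/27) = 1 + 27/38 = 65/38
1 + 1/(65/38) = 1 + 38/65 = 103/65
1 + 1/(103/65) = 1 + 65/103 = 168/103
8 + 1/(168/103) = 8 + 103/168 = 1447/168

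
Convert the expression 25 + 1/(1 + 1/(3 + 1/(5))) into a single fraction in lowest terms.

541/21

a_0 = 25: 25/1
a_1 = 1: 26/1
a_2 = 3: 103/4
a_3 = 5: 541/21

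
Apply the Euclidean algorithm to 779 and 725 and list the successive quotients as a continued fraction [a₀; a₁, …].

[1; 13, 2, 2, 1, 7]

779 ÷ 725 → quotient 1, remainder 54
725 ÷ 54 → quotient 13, remainder 23
54 ÷ 23 → quotient 2, remainder 8
23 ÷ 8 → quotient 2, remainder 7
8 ÷ 7 → quotient 1, remainder 1
7 ÷ 1 → quotient 7, remainder 0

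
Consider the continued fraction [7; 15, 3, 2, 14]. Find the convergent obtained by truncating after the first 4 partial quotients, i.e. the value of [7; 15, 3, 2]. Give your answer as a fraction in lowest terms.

756/107

a_0 = 7: 7/1
a_1 = 15: 106/15
a_2 = 3: 325/46
a_3 = 2: 756/107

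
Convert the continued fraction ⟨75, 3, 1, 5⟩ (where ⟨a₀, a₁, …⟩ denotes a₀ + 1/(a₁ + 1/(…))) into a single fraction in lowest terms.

Start with 5.
1 + 1/(5/1) = 1 + 1/5 = 6/5
3 + 1/(6/5) = 3 + 5/6 = 23/6
75 + 1/(23/6) = 75 + 6/23 = 1731/23

1731/23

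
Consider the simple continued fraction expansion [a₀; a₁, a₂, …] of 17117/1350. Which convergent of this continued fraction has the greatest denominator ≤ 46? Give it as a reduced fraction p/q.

317/25

a_0 = 12: 12/1  (≤ bound)
a_1 = 1: 13/1  (≤ bound)
a_2 = 2: 38/3  (≤ bound)
a_3 = 8: 317/25  (≤ bound)
a_4 = 2: 672/53  (> 46, stop)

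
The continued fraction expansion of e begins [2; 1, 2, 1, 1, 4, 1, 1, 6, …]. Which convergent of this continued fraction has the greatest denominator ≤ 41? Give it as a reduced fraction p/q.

List convergents until the denominator exceeds the bound:
a_0 = 2: 2/1  (≤ bound)
a_1 = 1: 3/1  (≤ bound)
a_2 = 2: 8/3  (≤ bound)
a_3 = 1: 11/4  (≤ bound)
a_4 = 1: 19/7  (≤ bound)
a_5 = 4: 87/32  (≤ bound)
a_6 = 1: 106/39  (≤ bound)
a_7 = 1: 193/71  (> 41, stop)

106/39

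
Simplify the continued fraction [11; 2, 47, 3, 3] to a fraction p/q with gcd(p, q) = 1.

Starting at the tail and folding back:
Start with 3.
3 + 1/(3/1) = 3 + 1/3 = 10/3
47 + 1/(10/3) = 47 + 3/10 = 473/10
2 + 1/(473/10) = 2 + 10/473 = 956/473
11 + 1/(956/473) = 11 + 473/956 = 10989/956

10989/956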